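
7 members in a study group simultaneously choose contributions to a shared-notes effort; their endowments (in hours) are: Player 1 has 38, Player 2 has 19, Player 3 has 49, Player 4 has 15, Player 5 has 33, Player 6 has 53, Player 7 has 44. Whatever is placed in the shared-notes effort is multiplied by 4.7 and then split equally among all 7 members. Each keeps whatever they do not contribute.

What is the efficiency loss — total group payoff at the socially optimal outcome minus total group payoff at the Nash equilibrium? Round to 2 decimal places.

The private return per contributed unit is 4.7/7 = 0.6714 < 1 for every player regardless of endowment, so the Nash equilibrium is zero contribution and the group total is Σ E_j = 38 + 19 + 49 + 15 + 33 + 53 + 44 = 251.
Each contributed unit returns 4.700 to the group, so the social optimum is full contribution by everyone: group total = 4.700 × 251 = 1179.70.
Efficiency loss = (4.700 − 1) × 251 = 928.70.

928.70 hours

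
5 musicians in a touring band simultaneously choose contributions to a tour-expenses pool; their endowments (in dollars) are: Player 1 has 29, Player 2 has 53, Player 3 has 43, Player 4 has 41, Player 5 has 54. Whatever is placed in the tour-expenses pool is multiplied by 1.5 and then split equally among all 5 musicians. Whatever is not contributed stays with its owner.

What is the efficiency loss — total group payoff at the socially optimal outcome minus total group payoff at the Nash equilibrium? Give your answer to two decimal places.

110.00 dollars

The private return per contributed unit is 1.5/5 = 0.3000 < 1 for every player regardless of endowment, so the Nash equilibrium is zero contribution and the group total is Σ E_j = 29 + 53 + 43 + 41 + 54 = 220.
Each contributed unit returns 1.500 to the group, so the social optimum is full contribution by everyone: group total = 1.500 × 220 = 330.00.
Efficiency loss = (1.500 − 1) × 220 = 110.00.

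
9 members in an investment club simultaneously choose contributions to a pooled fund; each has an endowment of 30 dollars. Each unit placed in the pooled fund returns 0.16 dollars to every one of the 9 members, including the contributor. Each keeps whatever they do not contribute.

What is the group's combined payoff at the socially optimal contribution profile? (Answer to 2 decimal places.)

388.80 dollars

Each contributed unit returns 1.440 to the group as a whole (0.16 to each of 9 players), which exceeds 1, so the social optimum is full contribution: group total = 1.440 × 270 = 388.80.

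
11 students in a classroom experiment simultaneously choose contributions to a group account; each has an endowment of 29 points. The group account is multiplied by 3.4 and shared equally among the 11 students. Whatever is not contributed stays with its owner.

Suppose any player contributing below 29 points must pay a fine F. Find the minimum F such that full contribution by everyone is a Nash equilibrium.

Given the others contribute fully, the best deviation is to contribute 0 (any partial contribution still incurs the fine and gives up units whose private return 0.3091 is below 1).
Deviating from 29 to 0 saves 29 points but forfeits the deviator's share of the drop in the group account: 3.4/11 × 29 = 8.96.
So the deviation gain is 29 − 8.96 = 20.04, and the fine must be at least 20.04 points to wipe it out.

20.04 points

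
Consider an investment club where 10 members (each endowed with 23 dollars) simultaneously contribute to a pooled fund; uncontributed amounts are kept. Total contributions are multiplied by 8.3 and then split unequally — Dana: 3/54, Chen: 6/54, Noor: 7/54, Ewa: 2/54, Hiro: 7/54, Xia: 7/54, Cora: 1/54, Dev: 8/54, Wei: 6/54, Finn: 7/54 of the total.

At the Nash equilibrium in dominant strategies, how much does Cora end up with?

40.68 dollars

Each unit j contributes comes back to j as 8.3 × (j's share), so j prefers to contribute only if that share exceeds 1/8.3 = 0.1205; otherwise keeping the unit dominates.
Noor, Hiro, Xia, Dev and Finn clear that bar, contributing 23 each; the remaining 5 contribute 0. Total contributed: 115.
Cora keeps 23 and receives 8.3 × 115 × 1/54 = 17.68 from the pooled fund, for a payoff of 40.68.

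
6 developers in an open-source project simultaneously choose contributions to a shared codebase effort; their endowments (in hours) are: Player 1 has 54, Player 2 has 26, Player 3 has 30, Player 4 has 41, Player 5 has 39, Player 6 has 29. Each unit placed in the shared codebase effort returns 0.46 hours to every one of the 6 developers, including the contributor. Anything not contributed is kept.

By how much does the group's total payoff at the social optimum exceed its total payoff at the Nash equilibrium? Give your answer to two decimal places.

385.44 hours

The private return per contributed unit is 0.46 < 1 for everyone, so the Nash equilibrium is zero contribution and the group total is Σ E_j = 54 + 26 + 30 + 41 + 39 + 29 = 219.
Each contributed unit returns 2.760 to the group, so the social optimum is full contribution by everyone: group total = 2.760 × 219 = 604.44.
Efficiency loss = (2.760 − 1) × 219 = 385.44.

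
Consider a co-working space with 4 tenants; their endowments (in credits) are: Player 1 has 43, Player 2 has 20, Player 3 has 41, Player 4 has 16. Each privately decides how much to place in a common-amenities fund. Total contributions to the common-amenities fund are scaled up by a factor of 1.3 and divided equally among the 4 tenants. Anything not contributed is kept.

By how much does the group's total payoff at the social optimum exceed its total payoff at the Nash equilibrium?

The private return per contributed unit is 1.3/4 = 0.3250 < 1 for every player regardless of endowment, so the Nash equilibrium is zero contribution and the group total is Σ E_j = 43 + 20 + 41 + 16 = 120.
Each contributed unit returns 1.300 to the group, so the social optimum is full contribution by everyone: group total = 1.300 × 120 = 156.00.
Efficiency loss = (1.300 − 1) × 120 = 36.00.

36.00 credits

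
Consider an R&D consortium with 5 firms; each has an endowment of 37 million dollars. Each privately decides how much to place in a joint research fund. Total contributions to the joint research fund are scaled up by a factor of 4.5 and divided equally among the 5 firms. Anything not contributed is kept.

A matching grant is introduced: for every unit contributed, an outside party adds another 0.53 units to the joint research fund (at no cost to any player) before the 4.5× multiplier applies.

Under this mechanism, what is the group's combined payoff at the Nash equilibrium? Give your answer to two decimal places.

1273.73 million dollars

The effective private return per unit is now 4.5 × 1.53 / 5 = 1.3770 > 1, so every player's dominant strategy flips to full contribution.
At the Nash equilibrium everyone contributes 37. Group total payoff = 4.5 × 1.53 × 185 = 1273.73.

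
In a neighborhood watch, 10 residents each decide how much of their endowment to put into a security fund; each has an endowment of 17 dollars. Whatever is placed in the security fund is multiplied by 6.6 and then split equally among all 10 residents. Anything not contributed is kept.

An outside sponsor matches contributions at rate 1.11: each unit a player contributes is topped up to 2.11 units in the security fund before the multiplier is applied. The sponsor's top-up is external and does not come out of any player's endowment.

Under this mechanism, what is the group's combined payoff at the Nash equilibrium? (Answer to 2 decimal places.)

2367.42 dollars

With the mechanism, a contributed unit returns 6.6 × 2.11 / 10 = 1.3926 per unit of net cost to the contributor — now above 1 — so contributing fully is weakly dominant for every player.
So the Nash equilibrium is full contribution by all 10; the group earns 6.6 × 2.11 × 170 = 2367.42.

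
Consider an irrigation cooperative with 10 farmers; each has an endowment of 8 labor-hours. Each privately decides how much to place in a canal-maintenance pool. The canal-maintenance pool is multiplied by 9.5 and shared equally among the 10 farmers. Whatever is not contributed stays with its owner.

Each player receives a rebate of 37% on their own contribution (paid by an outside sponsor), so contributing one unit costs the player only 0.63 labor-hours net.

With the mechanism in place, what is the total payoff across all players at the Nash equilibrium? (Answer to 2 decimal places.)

789.60 labor-hours

With the mechanism, a contributed unit returns (9.5/10) / 0.63 = 1.5079 per unit of net cost to the contributor — now above 1 — so contributing fully is weakly dominant for every player.
So the Nash equilibrium is full contribution by all 10; the group earns 10 × (8 × 0.37 + 9.5 × 8) = 789.60.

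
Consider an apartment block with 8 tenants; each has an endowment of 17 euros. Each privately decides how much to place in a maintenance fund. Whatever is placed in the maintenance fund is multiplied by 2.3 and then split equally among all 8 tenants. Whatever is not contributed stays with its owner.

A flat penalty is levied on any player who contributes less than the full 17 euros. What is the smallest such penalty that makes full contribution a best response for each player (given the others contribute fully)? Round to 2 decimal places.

Given the others contribute fully, the best deviation is to contribute 0 (any partial contribution still incurs the fine and gives up units whose private return 0.2875 is below 1).
Deviating from 17 to 0 saves 17 euros but forfeits the deviator's share of the drop in the maintenance fund: 2.3/8 × 17 = 4.89.
So the deviation gain is 17 − 4.89 = 12.11, and the fine must be at least 12.11 euros to wipe it out.

12.11 euros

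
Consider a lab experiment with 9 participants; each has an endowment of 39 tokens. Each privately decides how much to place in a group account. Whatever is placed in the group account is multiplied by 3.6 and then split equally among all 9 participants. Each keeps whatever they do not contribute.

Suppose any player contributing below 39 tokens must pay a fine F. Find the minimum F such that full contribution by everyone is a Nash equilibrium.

Given the others contribute fully, the best deviation is to contribute 0 (any partial contribution still incurs the fine and gives up units whose private return 0.4000 is below 1).
Deviating from 39 to 0 saves 39 tokens but forfeits the deviator's share of the drop in the group account: 3.6/9 × 39 = 15.60.
So the deviation gain is 39 − 15.60 = 23.40, and the fine must be at least 23.40 tokens to wipe it out.

23.40 tokens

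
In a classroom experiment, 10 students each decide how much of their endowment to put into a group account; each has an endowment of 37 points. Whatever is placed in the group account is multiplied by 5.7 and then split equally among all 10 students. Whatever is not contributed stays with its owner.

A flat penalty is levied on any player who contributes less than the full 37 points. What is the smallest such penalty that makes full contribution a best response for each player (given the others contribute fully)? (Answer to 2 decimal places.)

15.91 points

Given the others contribute fully, the best deviation is to contribute 0 (any partial contribution still incurs the fine and gives up units whose private return 0.5700 is below 1).
Deviating from 37 to 0 saves 37 points but forfeits the deviator's share of the drop in the group account: 5.7/10 × 37 = 21.09.
So the deviation gain is 37 − 21.09 = 15.91, and the fine must be at least 15.91 points to wipe it out.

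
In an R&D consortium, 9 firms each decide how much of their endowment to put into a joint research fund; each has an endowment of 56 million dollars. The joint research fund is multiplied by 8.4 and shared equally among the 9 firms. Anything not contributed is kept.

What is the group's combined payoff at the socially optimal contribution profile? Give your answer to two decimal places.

4233.60 million dollars

Each contributed unit returns 8.400 to the group as a whole (0.9333 to each of 9 players), which exceeds 1, so the social optimum is full contribution: group total = 8.400 × 504 = 4233.60.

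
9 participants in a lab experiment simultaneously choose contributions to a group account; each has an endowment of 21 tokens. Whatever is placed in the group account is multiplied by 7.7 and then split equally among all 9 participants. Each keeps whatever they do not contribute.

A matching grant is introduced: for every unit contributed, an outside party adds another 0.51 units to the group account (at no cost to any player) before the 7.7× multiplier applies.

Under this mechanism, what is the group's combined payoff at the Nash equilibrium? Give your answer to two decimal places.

The effective private return per unit is now 7.7 × 1.51 / 9 = 1.2919 > 1, so every player's dominant strategy flips to full contribution.
At the Nash equilibrium everyone contributes 21. Group total payoff = 7.7 × 1.51 × 189 = 2197.50.

2197.50 tokens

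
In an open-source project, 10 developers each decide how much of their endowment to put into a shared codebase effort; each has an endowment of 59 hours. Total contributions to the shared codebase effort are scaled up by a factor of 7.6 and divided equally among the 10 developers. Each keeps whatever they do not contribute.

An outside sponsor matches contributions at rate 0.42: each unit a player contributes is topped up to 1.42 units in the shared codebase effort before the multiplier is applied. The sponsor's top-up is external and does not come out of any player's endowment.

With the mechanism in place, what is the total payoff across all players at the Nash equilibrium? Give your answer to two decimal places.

With the mechanism, a contributed unit returns 7.6 × 1.42 / 10 = 1.0792 per unit of net cost to the contributor — now above 1 — so contributing fully is weakly dominant for every player.
So the Nash equilibrium is full contribution by all 10; the group earns 7.6 × 1.42 × 590 = 6367.28.

6367.28 hours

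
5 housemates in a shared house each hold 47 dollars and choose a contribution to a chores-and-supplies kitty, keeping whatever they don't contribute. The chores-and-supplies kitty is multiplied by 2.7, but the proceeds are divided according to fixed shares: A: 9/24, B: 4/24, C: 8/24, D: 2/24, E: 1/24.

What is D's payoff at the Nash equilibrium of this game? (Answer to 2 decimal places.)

For player j, contributing a unit is worthwhile iff 2.7 × (j's share) ≥ 1, i.e. iff j's share is at least 0.3704.
Only A (9/24) clears that bar, contributing 47; the remaining 4 contribute 0. Total contributed: 47.
D keeps 47 and receives 2.7 × 47 × 2/24 = 10.58 from the chores-and-supplies kitty, for a payoff of 57.58.

57.58 dollars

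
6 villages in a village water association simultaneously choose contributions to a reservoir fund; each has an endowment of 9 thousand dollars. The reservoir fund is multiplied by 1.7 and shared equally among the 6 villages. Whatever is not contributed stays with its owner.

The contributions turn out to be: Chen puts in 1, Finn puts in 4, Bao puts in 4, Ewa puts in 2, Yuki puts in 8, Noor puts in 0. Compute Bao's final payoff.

Total contributed: 1 + 4 + 4 + 2 + 8 + 0 = 19.
Each receives 1.7 × 19 / 6 = 5.38 from the reservoir fund.
Bao keeps 9 − 4 = 5, so Bao's payoff is 5 + 5.38 = 10.38.

10.38 thousand dollars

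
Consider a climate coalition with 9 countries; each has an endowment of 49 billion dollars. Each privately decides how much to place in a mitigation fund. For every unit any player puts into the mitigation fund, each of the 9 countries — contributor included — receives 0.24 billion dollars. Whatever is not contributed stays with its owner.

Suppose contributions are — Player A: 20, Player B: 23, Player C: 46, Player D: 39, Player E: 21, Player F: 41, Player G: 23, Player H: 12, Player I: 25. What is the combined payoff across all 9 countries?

731.00 billion dollars

Total contributed: 20 + 23 + 46 + 39 + 21 + 41 + 23 + 12 + 25 = 250; total kept: 9 × 49 − 250 = 191.
The mitigation fund pays out 0.24 × 9 × 250 = 540.00 in aggregate.
Group total = 191 + 540.00 = 731.00.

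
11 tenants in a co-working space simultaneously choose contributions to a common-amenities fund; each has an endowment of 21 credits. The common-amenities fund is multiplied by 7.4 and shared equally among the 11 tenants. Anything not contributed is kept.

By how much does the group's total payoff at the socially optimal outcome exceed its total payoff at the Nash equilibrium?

Each contributed unit returns 7.4/11 = 0.6727 to its contributor — below 1 — so contributing 0 is dominant for every player. At the Nash equilibrium everyone keeps their 21, and the group total is 11 × 21 = 231.
Each contributed unit returns 7.400 to the group as a whole (0.6727 to each of 11 players), which exceeds 1, so the social optimum is full contribution: group total = 7.400 × 231 = 1709.40.
Efficiency loss = 1709.40 − 231 = 1478.40.

1478.40 credits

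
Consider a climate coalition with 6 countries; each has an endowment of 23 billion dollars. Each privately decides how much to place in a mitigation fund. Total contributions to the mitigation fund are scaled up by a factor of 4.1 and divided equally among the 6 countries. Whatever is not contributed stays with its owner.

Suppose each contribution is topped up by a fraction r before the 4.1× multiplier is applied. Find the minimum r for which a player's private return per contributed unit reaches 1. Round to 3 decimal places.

With matching at rate r, one contributed unit becomes (1 + r) in the mitigation fund and returns 4.1 × (1 + r) / 6 to the contributor.
Setting this equal to 1: 1 + r = 6/4.1 = 1.4634.
So the minimum matching rate is r = 1.4634 − 1 = 0.463.

0.463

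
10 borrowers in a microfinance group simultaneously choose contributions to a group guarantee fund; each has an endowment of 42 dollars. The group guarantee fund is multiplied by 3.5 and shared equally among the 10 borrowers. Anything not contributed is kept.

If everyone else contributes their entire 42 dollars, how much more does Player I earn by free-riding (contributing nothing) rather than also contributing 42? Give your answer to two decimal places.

27.30 dollars

Switching from a contribution of 42 to 0 lets Player I keep an extra 42 dollars, but lowers the group guarantee fund by 42, which costs Player I their own share of that drop: 3.5/10 × 42 = 14.70.
Net gain = 42 − 14.70 = 27.30. The private return per contributed unit (0.3500) is below 1, so free-riding is indeed the best response regardless of what the others do.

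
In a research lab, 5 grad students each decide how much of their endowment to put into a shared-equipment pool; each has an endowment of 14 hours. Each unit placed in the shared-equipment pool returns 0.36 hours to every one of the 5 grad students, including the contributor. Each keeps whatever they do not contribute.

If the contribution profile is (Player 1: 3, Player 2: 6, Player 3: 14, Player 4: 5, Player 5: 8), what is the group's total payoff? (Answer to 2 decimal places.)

Total contributed: 3 + 6 + 14 + 5 + 8 = 36; total kept: 5 × 14 − 36 = 34.
The shared-equipment pool pays out 0.36 × 5 × 36 = 64.80 in aggregate.
Group total = 34 + 64.80 = 98.80.

98.80 hours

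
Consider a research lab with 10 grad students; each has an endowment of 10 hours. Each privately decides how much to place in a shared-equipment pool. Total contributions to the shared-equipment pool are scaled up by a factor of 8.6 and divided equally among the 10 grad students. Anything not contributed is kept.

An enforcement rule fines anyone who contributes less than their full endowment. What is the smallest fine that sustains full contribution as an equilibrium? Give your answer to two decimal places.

1.40 hours

Given the others contribute fully, the best deviation is to contribute 0 (any partial contribution still incurs the fine and gives up units whose private return 0.8600 is below 1).
Deviating from 10 to 0 saves 10 hours but forfeits the deviator's share of the drop in the shared-equipment pool: 8.6/10 × 10 = 8.60.
So the deviation gain is 10 − 8.60 = 1.40, and the fine must be at least 1.40 hours to wipe it out.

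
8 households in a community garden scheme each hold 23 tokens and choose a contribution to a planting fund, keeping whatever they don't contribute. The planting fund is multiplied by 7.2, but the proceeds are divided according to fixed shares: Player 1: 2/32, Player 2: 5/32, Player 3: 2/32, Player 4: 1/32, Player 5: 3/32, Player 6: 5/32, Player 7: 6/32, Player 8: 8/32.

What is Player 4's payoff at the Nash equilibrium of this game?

43.70 tokens

Each unit j contributes comes back to j as 7.2 × (j's share), so j prefers to contribute only if that share exceeds 1/7.2 = 0.1389; otherwise keeping the unit dominates.
Player 2, Player 6, Player 7 and Player 8 clear that bar, contributing 23 each; the remaining 4 contribute 0. Total contributed: 92.
Player 4 keeps 23 and receives 7.2 × 92 × 1/32 = 20.70 from the planting fund, for a payoff of 43.70.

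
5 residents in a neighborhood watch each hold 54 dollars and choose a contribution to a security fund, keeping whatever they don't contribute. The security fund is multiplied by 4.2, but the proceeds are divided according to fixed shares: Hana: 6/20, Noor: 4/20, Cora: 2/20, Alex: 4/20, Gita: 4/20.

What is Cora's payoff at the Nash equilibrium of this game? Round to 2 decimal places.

Each unit j contributes comes back to j as 4.2 × (j's share), so j prefers to contribute only if that share exceeds 1/4.2 = 0.2381; otherwise keeping the unit dominates.
The only share above 0.2381 is Hana's 6/20, contributing 54; the remaining 4 contribute 0. Total contributed: 54.
Cora keeps 54 and receives 4.2 × 54 × 2/20 = 22.68 from the security fund, for a payoff of 76.68.

76.68 dollars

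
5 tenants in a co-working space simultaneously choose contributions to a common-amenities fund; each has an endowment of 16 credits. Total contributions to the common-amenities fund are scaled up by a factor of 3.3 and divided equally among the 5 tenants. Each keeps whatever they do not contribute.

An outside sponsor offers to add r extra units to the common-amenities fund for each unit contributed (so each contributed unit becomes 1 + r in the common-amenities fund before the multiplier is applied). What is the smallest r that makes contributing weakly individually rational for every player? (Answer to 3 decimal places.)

With matching at rate r, one contributed unit becomes (1 + r) in the common-amenities fund and returns 3.3 × (1 + r) / 5 to the contributor.
Setting this equal to 1: 1 + r = 5/3.3 = 1.5152.
So the minimum matching rate is r = 1.5152 − 1 = 0.515.

0.515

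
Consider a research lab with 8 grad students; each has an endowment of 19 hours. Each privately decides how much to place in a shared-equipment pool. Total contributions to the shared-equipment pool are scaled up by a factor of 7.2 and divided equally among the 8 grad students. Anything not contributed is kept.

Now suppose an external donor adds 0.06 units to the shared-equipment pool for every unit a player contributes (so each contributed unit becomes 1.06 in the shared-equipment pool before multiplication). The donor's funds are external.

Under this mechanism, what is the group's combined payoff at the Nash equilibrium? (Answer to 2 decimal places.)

The effective private return is 7.2 × 1.06 / 8 = 0.9540, which is still under 1, so the mechanism doesn't change anyone's dominant strategy: zero contribution.
Everyone keeps their endowment and the group total is 8 × 19 = 152.

152.00 hours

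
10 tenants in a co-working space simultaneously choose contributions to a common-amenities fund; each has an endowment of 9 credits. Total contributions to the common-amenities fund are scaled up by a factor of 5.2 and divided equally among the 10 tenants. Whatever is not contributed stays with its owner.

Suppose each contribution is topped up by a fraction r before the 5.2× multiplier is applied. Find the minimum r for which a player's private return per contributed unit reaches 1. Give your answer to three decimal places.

0.923

With matching at rate r, one contributed unit becomes (1 + r) in the common-amenities fund and returns 5.2 × (1 + r) / 10 to the contributor.
Setting this equal to 1: 1 + r = 10/5.2 = 1.9231.
So the minimum matching rate is r = 1.9231 − 1 = 0.923.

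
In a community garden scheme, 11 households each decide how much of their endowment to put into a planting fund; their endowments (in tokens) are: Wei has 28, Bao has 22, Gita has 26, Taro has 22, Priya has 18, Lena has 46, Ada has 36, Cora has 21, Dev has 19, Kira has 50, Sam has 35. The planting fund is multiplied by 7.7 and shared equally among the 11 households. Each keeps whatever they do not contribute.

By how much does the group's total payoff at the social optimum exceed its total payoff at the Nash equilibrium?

2164.10 tokens

The private return per contributed unit is 7.7/11 = 0.7000 < 1 for every player regardless of endowment, so the Nash equilibrium is zero contribution and the group total is Σ E_j = 28 + 22 + 26 + 22 + 18 + 46 + 36 + 21 + 19 + 50 + 35 = 323.
Each contributed unit returns 7.700 to the group, so the social optimum is full contribution by everyone: group total = 7.700 × 323 = 2487.10.
Efficiency loss = (7.700 − 1) × 323 = 2164.10.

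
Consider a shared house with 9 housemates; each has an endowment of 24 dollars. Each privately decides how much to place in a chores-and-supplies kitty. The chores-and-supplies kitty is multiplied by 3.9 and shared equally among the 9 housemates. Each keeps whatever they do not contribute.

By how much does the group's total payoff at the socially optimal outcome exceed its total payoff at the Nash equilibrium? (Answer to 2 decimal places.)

Each contributed unit returns 3.9/9 = 0.4333 to its contributor — below 1 — so contributing 0 is dominant for every player. At the Nash equilibrium everyone keeps their 24, and the group total is 9 × 24 = 216.
Each contributed unit returns 3.900 to the group as a whole (0.4333 to each of 9 players), which exceeds 1, so the social optimum is full contribution: group total = 3.900 × 216 = 842.40.
Efficiency loss = 842.40 − 216 = 626.40.

626.40 dollars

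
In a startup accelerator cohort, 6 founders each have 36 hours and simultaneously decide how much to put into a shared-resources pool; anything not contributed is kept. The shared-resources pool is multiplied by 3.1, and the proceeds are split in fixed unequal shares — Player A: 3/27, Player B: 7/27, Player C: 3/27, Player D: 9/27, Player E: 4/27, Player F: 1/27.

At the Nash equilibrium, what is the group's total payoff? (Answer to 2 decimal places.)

Player j's private return per contributed unit is 3.1 × (j's share). Contributing is weakly dominant for j when that share is at least 1/3.1 = 0.3226, and contributing 0 is dominant otherwise.
Only Player D (9/27) clears that bar, contributing 36; the remaining 5 contribute 0. Total contributed: 36.
The shared-resources pool pays out 3.1 × 36 = 111.60 in total (split across the unequal shares, but the aggregate is all that matters for the group sum).
The 5 free-riders keep 36 each, adding 180. Group total = 180 + 111.60 = 291.60.

291.60 hours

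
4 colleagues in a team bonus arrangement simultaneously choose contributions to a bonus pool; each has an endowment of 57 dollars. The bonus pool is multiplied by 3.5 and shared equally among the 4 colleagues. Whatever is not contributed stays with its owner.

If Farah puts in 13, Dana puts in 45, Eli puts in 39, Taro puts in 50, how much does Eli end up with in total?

146.63 dollars

Total contributed: 13 + 45 + 39 + 50 = 147.
Each receives 3.5 × 147 / 4 = 128.63 from the bonus pool.
Eli keeps 57 − 39 = 18, so Eli's payoff is 18 + 128.63 = 146.63.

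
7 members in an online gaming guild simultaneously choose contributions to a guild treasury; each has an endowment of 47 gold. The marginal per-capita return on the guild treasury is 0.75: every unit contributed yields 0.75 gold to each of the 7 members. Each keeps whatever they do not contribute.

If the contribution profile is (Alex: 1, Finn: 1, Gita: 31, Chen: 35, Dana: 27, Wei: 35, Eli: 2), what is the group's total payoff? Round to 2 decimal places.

Total contributed: 1 + 1 + 31 + 35 + 27 + 35 + 2 = 132; total kept: 7 × 47 − 132 = 197.
The guild treasury pays out 0.75 × 7 × 132 = 693.00 in aggregate.
Group total = 197 + 693.00 = 890.00.

890.00 gold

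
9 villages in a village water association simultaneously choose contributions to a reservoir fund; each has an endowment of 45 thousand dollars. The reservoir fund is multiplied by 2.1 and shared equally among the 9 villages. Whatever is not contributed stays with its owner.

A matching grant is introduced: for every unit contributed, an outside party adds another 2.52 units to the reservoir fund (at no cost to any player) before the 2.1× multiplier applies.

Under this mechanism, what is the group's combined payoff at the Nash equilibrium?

Even with the mechanism, each unit contributed returns only 2.1 × 3.52 / 9 = 0.8213 per unit of net cost, so contributing nothing is still dominant.
At the Nash equilibrium no one contributes; group total payoff = 9 × 45 = 405.

405.00 thousand dollars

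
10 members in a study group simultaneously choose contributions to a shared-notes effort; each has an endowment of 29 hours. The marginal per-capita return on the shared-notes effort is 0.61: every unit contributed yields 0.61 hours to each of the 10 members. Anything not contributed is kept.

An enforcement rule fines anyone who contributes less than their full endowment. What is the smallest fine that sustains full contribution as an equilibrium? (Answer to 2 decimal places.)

11.31 hours

Given the others contribute fully, the best deviation is to contribute 0 (any partial contribution still incurs the fine and gives up units whose private return 0.61 is below 1).
Deviating from 29 to 0 saves 29 hours but forfeits the deviator's share of the drop in the shared-notes effort: 0.61 × 29 = 17.69.
So the deviation gain is 29 − 17.69 = 11.31, and the fine must be at least 11.31 hours to wipe it out.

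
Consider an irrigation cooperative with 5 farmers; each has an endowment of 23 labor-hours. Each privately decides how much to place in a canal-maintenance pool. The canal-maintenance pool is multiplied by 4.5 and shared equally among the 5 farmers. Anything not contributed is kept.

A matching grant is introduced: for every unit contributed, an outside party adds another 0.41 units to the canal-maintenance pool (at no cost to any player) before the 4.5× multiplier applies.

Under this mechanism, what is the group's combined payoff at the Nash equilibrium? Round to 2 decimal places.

729.68 labor-hours

The effective private return per unit is now 4.5 × 1.41 / 5 = 1.2690 > 1, so every player's dominant strategy flips to full contribution.
At the Nash equilibrium everyone contributes 23. Group total payoff = 4.5 × 1.41 × 115 = 729.68.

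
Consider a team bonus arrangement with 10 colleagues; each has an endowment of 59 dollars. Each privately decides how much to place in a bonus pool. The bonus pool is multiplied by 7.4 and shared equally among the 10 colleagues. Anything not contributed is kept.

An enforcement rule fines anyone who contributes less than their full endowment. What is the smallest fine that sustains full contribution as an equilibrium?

Given the others contribute fully, the best deviation is to contribute 0 (any partial contribution still incurs the fine and gives up units whose private return 0.7400 is below 1).
Deviating from 59 to 0 saves 59 dollars but forfeits the deviator's share of the drop in the bonus pool: 7.4/10 × 59 = 43.66.
So the deviation gain is 59 − 43.66 = 15.34, and the fine must be at least 15.34 dollars to wipe it out.

15.34 dollars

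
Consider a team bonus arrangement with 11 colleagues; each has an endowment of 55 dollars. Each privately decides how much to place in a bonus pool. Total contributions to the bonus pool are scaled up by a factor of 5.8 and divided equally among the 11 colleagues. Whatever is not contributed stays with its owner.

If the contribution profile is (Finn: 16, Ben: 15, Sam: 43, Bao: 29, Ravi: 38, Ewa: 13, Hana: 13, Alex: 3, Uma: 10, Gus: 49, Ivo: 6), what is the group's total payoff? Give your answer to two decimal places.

1733.00 dollars

Total contributed: 16 + 15 + 43 + 29 + 38 + 13 + 13 + 3 + 10 + 49 + 6 = 235; total kept: 11 × 55 − 235 = 370.
The bonus pool pays out 5.8 × 235 = 1363.00 in aggregate.
Group total = 370 + 1363.00 = 1733.00.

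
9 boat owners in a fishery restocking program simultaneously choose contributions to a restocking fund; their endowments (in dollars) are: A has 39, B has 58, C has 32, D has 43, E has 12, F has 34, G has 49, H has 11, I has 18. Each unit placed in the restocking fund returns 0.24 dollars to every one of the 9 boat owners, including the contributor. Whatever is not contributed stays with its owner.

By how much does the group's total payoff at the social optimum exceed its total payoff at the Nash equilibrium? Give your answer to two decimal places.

343.36 dollars

The private return per contributed unit is 0.24 < 1 for everyone, so the Nash equilibrium is zero contribution and the group total is Σ E_j = 39 + 58 + 32 + 43 + 12 + 34 + 49 + 11 + 18 = 296.
Each contributed unit returns 2.160 to the group, so the social optimum is full contribution by everyone: group total = 2.160 × 296 = 639.36.
Efficiency loss = (2.160 − 1) × 296 = 343.36.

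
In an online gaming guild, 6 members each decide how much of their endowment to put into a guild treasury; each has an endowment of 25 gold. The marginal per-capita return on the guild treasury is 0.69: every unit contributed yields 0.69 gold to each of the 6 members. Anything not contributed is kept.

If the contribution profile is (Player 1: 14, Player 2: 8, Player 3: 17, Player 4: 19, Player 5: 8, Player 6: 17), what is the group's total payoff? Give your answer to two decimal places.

Total contributed: 14 + 8 + 17 + 19 + 8 + 17 = 83; total kept: 6 × 25 − 83 = 67.
The guild treasury pays out 0.69 × 6 × 83 = 343.62 in aggregate.
Group total = 67 + 343.62 = 410.62.

410.62 gold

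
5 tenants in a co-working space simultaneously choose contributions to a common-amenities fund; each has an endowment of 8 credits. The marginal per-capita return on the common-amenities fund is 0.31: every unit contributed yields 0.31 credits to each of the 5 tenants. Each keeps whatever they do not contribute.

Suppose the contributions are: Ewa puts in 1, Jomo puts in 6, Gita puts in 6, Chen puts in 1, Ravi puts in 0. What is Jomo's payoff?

Total contributed: 1 + 6 + 6 + 1 + 0 = 14.
Each receives 0.31 × 14 = 4.34 from the common-amenities fund.
Jomo keeps 8 − 6 = 2, so Jomo's payoff is 2 + 4.34 = 6.34.

6.34 credits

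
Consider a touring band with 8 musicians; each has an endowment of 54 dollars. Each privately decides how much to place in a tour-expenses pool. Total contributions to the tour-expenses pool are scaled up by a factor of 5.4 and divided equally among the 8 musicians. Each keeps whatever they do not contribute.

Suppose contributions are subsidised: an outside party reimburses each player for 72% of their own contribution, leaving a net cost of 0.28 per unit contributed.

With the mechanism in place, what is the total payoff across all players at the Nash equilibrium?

2643.84 dollars

Under the mechanism each unit contributed yields (5.4/8) / 0.28 = 2.4107 back to its contributor per unit of net cost, which exceeds 1, making full contribution the dominant choice for everyone.
At the Nash equilibrium everyone contributes 54. Group total payoff = 8 × (54 × 0.72 + 5.4 × 54) = 2643.84.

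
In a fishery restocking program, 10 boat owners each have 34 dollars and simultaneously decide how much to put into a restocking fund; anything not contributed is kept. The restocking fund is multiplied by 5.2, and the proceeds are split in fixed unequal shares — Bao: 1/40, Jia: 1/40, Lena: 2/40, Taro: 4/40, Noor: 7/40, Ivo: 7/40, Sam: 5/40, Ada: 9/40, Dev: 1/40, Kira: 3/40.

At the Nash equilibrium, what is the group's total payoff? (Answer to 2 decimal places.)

For player j, contributing a unit is worthwhile iff 5.2 × (j's share) ≥ 1, i.e. iff j's share is at least 0.1923.
Only Ada (9/40) clears that bar, contributing 34; the remaining 9 contribute 0. Total contributed: 34.
The restocking fund pays out 5.2 × 34 = 176.80 in total (split across the unequal shares, but the aggregate is all that matters for the group sum).
The 9 free-riders keep 34 each, adding 306. Group total = 306 + 176.80 = 482.80.

482.80 dollars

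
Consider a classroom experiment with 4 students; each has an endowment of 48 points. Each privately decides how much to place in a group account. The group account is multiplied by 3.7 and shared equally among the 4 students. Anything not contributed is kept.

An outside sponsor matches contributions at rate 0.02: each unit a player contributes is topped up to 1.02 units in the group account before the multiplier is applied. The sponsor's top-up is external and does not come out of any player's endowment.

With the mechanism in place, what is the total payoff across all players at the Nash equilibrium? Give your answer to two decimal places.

192.00 points

The effective private return is 3.7 × 1.02 / 4 = 0.9435, which is still under 1, so the mechanism doesn't change anyone's dominant strategy: zero contribution.
At the Nash equilibrium no one contributes; group total payoff = 4 × 48 = 192.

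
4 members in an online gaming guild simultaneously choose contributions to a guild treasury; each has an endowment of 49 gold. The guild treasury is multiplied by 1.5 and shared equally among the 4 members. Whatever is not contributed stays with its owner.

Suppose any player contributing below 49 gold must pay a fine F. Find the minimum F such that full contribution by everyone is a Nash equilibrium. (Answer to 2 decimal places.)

30.63 gold

Given the others contribute fully, the best deviation is to contribute 0 (any partial contribution still incurs the fine and gives up units whose private return 0.3750 is below 1).
Deviating from 49 to 0 saves 49 gold but forfeits the deviator's share of the drop in the guild treasury: 1.5/4 × 49 = 18.37.
So the deviation gain is 49 − 18.37 = 30.63, and the fine must be at least 30.63 gold to wipe it out.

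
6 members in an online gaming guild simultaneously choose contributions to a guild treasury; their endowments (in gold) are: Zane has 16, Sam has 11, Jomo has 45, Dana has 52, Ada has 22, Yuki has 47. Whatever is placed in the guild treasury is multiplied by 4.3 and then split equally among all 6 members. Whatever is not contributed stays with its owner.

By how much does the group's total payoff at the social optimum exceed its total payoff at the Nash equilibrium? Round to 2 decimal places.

636.90 gold

The private return per contributed unit is 4.3/6 = 0.7167 < 1 for every player regardless of endowment, so the Nash equilibrium is zero contribution and the group total is Σ E_j = 16 + 11 + 45 + 52 + 22 + 47 = 193.
Each contributed unit returns 4.300 to the group, so the social optimum is full contribution by everyone: group total = 4.300 × 193 = 829.90.
Efficiency loss = (4.300 − 1) × 193 = 636.90.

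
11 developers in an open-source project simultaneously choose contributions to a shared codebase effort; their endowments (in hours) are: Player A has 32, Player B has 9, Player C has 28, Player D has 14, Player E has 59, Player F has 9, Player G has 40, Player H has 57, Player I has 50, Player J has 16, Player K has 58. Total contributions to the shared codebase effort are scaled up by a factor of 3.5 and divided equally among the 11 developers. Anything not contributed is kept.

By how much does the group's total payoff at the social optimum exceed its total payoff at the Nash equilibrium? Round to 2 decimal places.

The private return per contributed unit is 3.5/11 = 0.3182 < 1 for every player regardless of endowment, so the Nash equilibrium is zero contribution and the group total is Σ E_j = 32 + 9 + 28 + 14 + 59 + 9 + 40 + 57 + 50 + 16 + 58 = 372.
Each contributed unit returns 3.500 to the group, so the social optimum is full contribution by everyone: group total = 3.500 × 372 = 1302.00.
Efficiency loss = (3.500 − 1) × 372 = 930.00.

930.00 hours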